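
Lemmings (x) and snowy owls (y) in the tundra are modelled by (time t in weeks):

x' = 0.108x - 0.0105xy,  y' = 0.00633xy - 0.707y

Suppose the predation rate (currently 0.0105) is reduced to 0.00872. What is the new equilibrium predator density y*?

At the interior fixed point, setting dx/dt = 0 with x > 0 fixes y* = (prey growth rate)/(xy coefficient) — independent of the other coefficients.
With the change, y* = 0.108/0.00872 = 12.4; it rises from 10.3.

y* ≈ 12.4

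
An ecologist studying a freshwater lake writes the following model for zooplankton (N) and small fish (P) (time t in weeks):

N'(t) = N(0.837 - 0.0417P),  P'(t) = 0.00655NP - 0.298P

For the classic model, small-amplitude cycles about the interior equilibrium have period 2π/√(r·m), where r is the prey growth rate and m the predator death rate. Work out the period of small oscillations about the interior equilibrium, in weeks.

Here r = 0.837 and m = 0.298, so r·m = 0.249.
ω = √0.249 = 0.499 per week, hence T = 2π/ω ≈ 12.6 weeks.

T ≈ 12.6 weeks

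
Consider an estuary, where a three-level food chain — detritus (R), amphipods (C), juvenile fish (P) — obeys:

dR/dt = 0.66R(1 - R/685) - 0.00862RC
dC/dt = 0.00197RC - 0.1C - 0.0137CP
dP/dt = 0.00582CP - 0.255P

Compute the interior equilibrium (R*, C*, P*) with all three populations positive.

From dP/dt = 0: 0.00582C* = 0.255, so C* = 43.8.
From dR/dt = 0: 0.66(1 - R*/685) = 0.00862·43.8, giving R* = 685·(1 - 0.572) = 293.
From dC/dt = 0: 0.00197·293 - 0.1 = 0.0137P*, so P* = 0.477/0.0137 = 34.8.

R* ≈ 293, C* ≈ 43.8, P* ≈ 34.8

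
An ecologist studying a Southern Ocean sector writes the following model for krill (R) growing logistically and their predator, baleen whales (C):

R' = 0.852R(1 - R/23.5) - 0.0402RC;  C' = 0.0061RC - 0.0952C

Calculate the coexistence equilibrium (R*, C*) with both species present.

R* ≈ 15.6, C* ≈ 7.12

From dC/dt = 0 with C > 0: 0.0061R* = 0.0952, so R* = 15.6.
Substitute into dR/dt = 0: 0.852(1 - 15.6/23.5) = 0.0402C*.
The bracket is 0.336, giving C* = 0.286/0.0402 = 7.12.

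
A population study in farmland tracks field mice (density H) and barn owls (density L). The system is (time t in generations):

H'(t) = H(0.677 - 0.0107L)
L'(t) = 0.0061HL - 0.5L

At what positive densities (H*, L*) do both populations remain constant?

Set dL/dt = 0 with L > 0: 0.0061H - 0.5 = 0, so H* = 0.5/0.0061 = 82.
Set dH/dt = 0 with H > 0: 0.677 - 0.0107L = 0, so L* = 0.677/0.0107 = 63.3.

H* ≈ 82, L* ≈ 63.3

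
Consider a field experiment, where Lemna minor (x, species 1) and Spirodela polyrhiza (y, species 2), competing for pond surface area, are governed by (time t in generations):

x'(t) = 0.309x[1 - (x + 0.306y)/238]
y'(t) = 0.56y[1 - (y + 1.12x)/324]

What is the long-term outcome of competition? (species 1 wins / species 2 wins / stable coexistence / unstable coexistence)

stable coexistence

Compare the nullcline intercepts: K1/α12 = 238/0.306 = 778 > K2 = 324; K2/α21 = 324/1.12 = 289 > K1 = 238.
Since both inequalities hold, each species can invade when rare, so the interior equilibrium is stable.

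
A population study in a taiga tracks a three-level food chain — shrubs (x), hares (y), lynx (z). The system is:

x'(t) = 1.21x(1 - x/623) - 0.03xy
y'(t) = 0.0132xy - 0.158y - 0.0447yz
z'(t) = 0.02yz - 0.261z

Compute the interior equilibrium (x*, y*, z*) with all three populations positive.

From dz/dt = 0: 0.02y* = 0.261, so y* = 13.1.
From dx/dt = 0: 1.21(1 - x*/623) = 0.03·13.1, giving x* = 623·(1 - 0.324) = 421.
From dy/dt = 0: 0.0132·421 - 0.158 = 0.0447z*, so z* = 5.4/0.0447 = 121.

x* ≈ 421, y* ≈ 13.1, z* ≈ 121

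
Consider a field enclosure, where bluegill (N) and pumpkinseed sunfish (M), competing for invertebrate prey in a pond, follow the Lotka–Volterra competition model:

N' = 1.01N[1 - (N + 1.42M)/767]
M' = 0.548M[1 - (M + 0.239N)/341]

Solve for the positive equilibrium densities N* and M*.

Setting both brackets to zero gives the nullclines N + 1.42M = 767 and 0.239N + M = 341.
Substituting M = 341 - 0.239N into the first: N(1 - 1.42·0.239) = 767 - 1.42·341.
So N* = 283/0.661 = 428, and then M* = 341 - 0.239·428 = 239.

N* ≈ 428, M* ≈ 239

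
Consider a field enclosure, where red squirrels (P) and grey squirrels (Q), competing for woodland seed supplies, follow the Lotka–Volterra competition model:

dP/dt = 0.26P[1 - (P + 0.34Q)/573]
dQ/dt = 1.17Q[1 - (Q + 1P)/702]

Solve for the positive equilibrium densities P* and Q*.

P* ≈ 507, Q* ≈ 195

Setting both brackets to zero gives the nullclines P + 0.34Q = 573 and 1P + Q = 702.
Substituting Q = 702 - 1P into the first: P(1 - 0.34·1) = 573 - 0.34·702.
So P* = 334/0.66 = 507, and then Q* = 702 - 1·507 = 195.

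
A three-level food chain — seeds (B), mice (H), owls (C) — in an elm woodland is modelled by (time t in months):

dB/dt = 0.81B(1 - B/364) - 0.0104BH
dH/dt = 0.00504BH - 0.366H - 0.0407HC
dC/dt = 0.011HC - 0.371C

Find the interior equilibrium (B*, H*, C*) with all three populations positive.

B* ≈ 206, H* ≈ 33.7, C* ≈ 16.6

From dC/dt = 0: 0.011H* = 0.371, so H* = 33.7.
From dB/dt = 0: 0.81(1 - B*/364) = 0.0104·33.7, giving B* = 364·(1 - 0.433) = 206.
From dH/dt = 0: 0.00504·206 - 0.366 = 0.0407C*, so C* = 0.674/0.0407 = 16.6.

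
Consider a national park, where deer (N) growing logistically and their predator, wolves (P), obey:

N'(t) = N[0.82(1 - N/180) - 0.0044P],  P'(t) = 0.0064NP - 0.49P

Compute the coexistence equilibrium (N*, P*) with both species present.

From dP/dt = 0 with P > 0: 0.0064N* = 0.49, so N* = 76.6.
Substitute into dN/dt = 0: 0.82(1 - 76.6/180) = 0.0044P*.
The bracket is 0.575, giving P* = 0.471/0.0044 = 107.

N* ≈ 76.6, P* ≈ 107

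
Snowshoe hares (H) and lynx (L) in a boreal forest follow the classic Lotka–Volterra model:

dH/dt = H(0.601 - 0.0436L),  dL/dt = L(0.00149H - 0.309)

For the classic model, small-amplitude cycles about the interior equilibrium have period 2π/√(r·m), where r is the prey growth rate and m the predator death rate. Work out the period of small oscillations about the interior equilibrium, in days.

Here r = 0.601 and m = 0.309, so r·m = 0.186.
ω = √0.186 = 0.431 per day, hence T = 2π/ω ≈ 14.6 days.

T ≈ 14.6 days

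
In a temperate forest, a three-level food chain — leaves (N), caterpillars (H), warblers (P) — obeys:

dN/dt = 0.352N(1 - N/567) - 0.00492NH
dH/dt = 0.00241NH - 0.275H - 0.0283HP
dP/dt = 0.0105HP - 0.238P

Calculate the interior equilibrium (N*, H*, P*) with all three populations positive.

From dP/dt = 0: 0.0105H* = 0.238, so H* = 22.7.
From dN/dt = 0: 0.352(1 - N*/567) = 0.00492·22.7, giving N* = 567·(1 - 0.317) = 387.
From dH/dt = 0: 0.00241·387 - 0.275 = 0.0283P*, so P* = 0.659/0.0283 = 23.3.

N* ≈ 387, H* ≈ 22.7, P* ≈ 23.3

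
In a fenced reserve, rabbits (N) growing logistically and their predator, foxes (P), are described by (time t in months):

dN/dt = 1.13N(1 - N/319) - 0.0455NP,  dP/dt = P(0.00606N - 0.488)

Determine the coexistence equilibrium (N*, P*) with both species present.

From dP/dt = 0 with P > 0: 0.00606N* = 0.488, so N* = 80.5.
Substitute into dN/dt = 0: 1.13(1 - 80.5/319) = 0.0455P*.
The bracket is 0.748, giving P* = 0.845/0.0455 = 18.6.

N* ≈ 80.5, P* ≈ 18.6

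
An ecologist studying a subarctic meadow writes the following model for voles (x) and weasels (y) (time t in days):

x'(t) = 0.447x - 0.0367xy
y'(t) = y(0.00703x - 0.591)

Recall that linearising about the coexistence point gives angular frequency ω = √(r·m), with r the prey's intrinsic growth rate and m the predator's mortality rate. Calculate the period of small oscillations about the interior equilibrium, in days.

Here r = 0.447 and m = 0.591, so r·m = 0.264.
ω = √0.264 = 0.514 per day, hence T = 2π/ω ≈ 12.2 days.

T ≈ 12.2 days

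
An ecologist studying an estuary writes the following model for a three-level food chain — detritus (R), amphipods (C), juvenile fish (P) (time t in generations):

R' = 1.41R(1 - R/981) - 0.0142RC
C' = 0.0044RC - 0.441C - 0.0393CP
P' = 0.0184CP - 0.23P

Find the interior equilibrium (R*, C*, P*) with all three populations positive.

From dP/dt = 0: 0.0184C* = 0.23, so C* = 12.5.
From dR/dt = 0: 1.41(1 - R*/981) = 0.0142·12.5, giving R* = 981·(1 - 0.126) = 858.
From dC/dt = 0: 0.0044·858 - 0.441 = 0.0393P*, so P* = 3.33/0.0393 = 84.8.

R* ≈ 858, C* ≈ 12.5, P* ≈ 84.8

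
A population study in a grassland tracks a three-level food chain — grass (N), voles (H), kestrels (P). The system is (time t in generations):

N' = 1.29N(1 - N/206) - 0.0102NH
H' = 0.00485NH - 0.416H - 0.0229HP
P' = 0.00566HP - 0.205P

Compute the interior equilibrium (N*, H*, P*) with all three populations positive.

N* ≈ 147, H* ≈ 36.2, P* ≈ 13

From dP/dt = 0: 0.00566H* = 0.205, so H* = 36.2.
From dN/dt = 0: 1.29(1 - N*/206) = 0.0102·36.2, giving N* = 206·(1 - 0.286) = 147.
From dH/dt = 0: 0.00485·147 - 0.416 = 0.0229P*, so P* = 0.297/0.0229 = 13.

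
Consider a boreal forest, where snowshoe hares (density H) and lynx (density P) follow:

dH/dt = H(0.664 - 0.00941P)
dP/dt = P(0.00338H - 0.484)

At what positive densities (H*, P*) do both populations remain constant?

H* ≈ 143, P* ≈ 70.6

Set dP/dt = 0 with P > 0: 0.00338H - 0.484 = 0, so H* = 0.484/0.00338 = 143.
Set dH/dt = 0 with H > 0: 0.664 - 0.00941P = 0, so P* = 0.664/0.00941 = 70.6.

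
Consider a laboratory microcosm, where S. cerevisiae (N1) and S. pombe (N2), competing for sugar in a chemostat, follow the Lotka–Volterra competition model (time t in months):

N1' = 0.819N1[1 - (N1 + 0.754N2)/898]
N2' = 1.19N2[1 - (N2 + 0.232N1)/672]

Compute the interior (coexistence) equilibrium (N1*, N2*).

Setting both brackets to zero gives the nullclines N1 + 0.754N2 = 898 and 0.232N1 + N2 = 672.
Substituting N2 = 672 - 0.232N1 into the first: N1(1 - 0.754·0.232) = 898 - 0.754·672.
So N1* = 391/0.825 = 474, and then N2* = 672 - 0.232·474 = 562.

N1* ≈ 474, N2* ≈ 562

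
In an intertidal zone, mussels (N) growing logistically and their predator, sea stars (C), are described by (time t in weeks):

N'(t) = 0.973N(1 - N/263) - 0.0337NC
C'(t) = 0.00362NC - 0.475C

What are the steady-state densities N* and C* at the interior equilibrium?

From dC/dt = 0 with C > 0: 0.00362N* = 0.475, so N* = 131.
Substitute into dN/dt = 0: 0.973(1 - 131/263) = 0.0337C*.
The bracket is 0.501, giving C* = 0.488/0.0337 = 14.5.

N* ≈ 131, C* ≈ 14.5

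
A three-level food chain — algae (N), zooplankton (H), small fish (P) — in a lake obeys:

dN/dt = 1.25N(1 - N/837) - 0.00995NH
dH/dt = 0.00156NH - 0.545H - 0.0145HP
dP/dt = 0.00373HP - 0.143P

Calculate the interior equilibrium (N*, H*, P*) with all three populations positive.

From dP/dt = 0: 0.00373H* = 0.143, so H* = 38.3.
From dN/dt = 0: 1.25(1 - N*/837) = 0.00995·38.3, giving N* = 837·(1 - 0.305) = 582.
From dH/dt = 0: 0.00156·582 - 0.545 = 0.0145P*, so P* = 0.362/0.0145 = 25.

N* ≈ 582, H* ≈ 38.3, P* ≈ 25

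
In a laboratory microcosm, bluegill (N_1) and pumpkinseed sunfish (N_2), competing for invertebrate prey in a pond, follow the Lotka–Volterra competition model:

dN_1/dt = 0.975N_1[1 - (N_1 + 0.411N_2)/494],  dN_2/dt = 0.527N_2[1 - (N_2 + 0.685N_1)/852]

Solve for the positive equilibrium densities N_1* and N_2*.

N_1* ≈ 200, N_2* ≈ 715

Setting both brackets to zero gives the nullclines N_1 + 0.411N_2 = 494 and 0.685N_1 + N_2 = 852.
Substituting N_2 = 852 - 0.685N_1 into the first: N_1(1 - 0.411·0.685) = 494 - 0.411·852.
So N_1* = 144/0.718 = 200, and then N_2* = 852 - 0.685·200 = 715.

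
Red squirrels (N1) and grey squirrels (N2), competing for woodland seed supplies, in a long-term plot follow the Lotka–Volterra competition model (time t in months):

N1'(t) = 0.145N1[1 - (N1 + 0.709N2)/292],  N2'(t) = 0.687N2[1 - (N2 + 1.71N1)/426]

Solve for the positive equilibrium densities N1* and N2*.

Setting both brackets to zero gives the nullclines N1 + 0.709N2 = 292 and 1.71N1 + N2 = 426.
Substituting N2 = 426 - 1.71N1 into the first: N1(1 - 0.709·1.71) = 292 - 0.709·426.
So N1* = -10/-0.212 = 47.2, and then N2* = 426 - 1.71·47.2 = 345.

N1* ≈ 47.2, N2* ≈ 345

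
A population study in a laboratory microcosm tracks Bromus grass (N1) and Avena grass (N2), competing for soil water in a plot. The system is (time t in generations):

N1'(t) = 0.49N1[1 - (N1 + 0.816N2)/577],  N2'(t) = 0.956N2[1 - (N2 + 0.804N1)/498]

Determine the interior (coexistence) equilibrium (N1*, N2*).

Setting both brackets to zero gives the nullclines N1 + 0.816N2 = 577 and 0.804N1 + N2 = 498.
Substituting N2 = 498 - 0.804N1 into the first: N1(1 - 0.816·0.804) = 577 - 0.816·498.
So N1* = 171/0.344 = 496, and then N2* = 498 - 0.804·496 = 99.1.

N1* ≈ 496, N2* ≈ 99.1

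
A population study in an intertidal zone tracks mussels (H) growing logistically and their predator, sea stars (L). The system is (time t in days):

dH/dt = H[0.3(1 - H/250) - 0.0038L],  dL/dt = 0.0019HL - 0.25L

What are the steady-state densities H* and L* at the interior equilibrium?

H* ≈ 132, L* ≈ 37.4

From dL/dt = 0 with L > 0: 0.0019H* = 0.25, so H* = 132.
Substitute into dH/dt = 0: 0.3(1 - 132/250) = 0.0038L*.
The bracket is 0.474, giving L* = 0.142/0.0038 = 37.4.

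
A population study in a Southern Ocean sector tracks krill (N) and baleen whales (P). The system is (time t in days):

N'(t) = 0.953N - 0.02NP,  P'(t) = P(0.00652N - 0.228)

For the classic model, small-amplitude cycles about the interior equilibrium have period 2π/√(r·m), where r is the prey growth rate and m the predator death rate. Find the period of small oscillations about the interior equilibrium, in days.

Here r = 0.953 and m = 0.228, so r·m = 0.217.
ω = √0.217 = 0.466 per day, hence T = 2π/ω ≈ 13.5 days.

T ≈ 13.5 days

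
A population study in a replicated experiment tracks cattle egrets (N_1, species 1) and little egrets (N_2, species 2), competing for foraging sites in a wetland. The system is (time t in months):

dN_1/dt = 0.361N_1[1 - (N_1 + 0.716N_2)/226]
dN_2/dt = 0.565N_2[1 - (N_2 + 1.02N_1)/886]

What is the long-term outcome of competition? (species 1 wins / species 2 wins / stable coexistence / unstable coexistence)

Compare the nullcline intercepts: K1/α12 = 226/0.716 = 316 < K2 = 886; K2/α21 = 886/1.02 = 869 > K1 = 226.
Since the inequalities point opposite ways, species 2 can invade but species 1 cannot.

species 2 excludes species 1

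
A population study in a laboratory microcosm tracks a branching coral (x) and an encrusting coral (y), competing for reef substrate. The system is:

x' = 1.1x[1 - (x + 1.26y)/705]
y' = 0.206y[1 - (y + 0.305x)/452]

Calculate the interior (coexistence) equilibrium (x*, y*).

x* ≈ 220, y* ≈ 385

Setting both brackets to zero gives the nullclines x + 1.26y = 705 and 0.305x + y = 452.
Substituting y = 452 - 0.305x into the first: x(1 - 1.26·0.305) = 705 - 1.26·452.
So x* = 135/0.616 = 220, and then y* = 452 - 0.305·220 = 385.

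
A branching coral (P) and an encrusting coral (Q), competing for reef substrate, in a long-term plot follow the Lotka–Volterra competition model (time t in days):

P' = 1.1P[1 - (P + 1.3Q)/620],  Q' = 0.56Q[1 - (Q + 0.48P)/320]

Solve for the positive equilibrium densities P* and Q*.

Setting both brackets to zero gives the nullclines P + 1.3Q = 620 and 0.48P + Q = 320.
Substituting Q = 320 - 0.48P into the first: P(1 - 1.3·0.48) = 620 - 1.3·320.
So P* = 204/0.376 = 543, and then Q* = 320 - 0.48·543 = 59.6.

P* ≈ 543, Q* ≈ 59.6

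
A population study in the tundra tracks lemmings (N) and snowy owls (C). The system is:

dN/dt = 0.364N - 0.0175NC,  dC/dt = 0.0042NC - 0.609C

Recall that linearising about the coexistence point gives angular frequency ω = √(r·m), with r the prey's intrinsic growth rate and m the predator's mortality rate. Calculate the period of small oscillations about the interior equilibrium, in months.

T ≈ 13.3 months

Here r = 0.364 and m = 0.609, so r·m = 0.222.
ω = √0.222 = 0.471 per month, hence T = 2π/ω ≈ 13.3 months.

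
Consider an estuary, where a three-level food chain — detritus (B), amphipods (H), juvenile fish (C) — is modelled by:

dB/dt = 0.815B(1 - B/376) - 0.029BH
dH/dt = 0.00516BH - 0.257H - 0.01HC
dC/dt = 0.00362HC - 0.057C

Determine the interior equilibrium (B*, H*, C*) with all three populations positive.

B* ≈ 165, H* ≈ 15.7, C* ≈ 59.6

From dC/dt = 0: 0.00362H* = 0.057, so H* = 15.7.
From dB/dt = 0: 0.815(1 - B*/376) = 0.029·15.7, giving B* = 376·(1 - 0.56) = 165.
From dH/dt = 0: 0.00516·165 - 0.257 = 0.01C*, so C* = 0.596/0.01 = 59.6.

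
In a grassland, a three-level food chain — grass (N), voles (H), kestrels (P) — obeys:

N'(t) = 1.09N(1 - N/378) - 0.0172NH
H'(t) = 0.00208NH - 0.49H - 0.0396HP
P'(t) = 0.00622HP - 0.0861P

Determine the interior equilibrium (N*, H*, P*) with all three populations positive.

From dP/dt = 0: 0.00622H* = 0.0861, so H* = 13.8.
From dN/dt = 0: 1.09(1 - N*/378) = 0.0172·13.8, giving N* = 378·(1 - 0.218) = 295.
From dH/dt = 0: 0.00208·295 - 0.49 = 0.0396P*, so P* = 0.125/0.0396 = 3.14.

N* ≈ 295, H* ≈ 13.8, P* ≈ 3.14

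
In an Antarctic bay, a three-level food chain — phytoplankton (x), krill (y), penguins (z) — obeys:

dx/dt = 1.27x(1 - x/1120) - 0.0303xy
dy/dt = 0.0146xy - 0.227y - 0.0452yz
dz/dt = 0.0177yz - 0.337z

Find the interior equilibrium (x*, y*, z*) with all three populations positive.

From dz/dt = 0: 0.0177y* = 0.337, so y* = 19.
From dx/dt = 0: 1.27(1 - x*/1120) = 0.0303·19, giving x* = 1120·(1 - 0.454) = 611.
From dy/dt = 0: 0.0146·611 - 0.227 = 0.0452z*, so z* = 8.7/0.0452 = 192.

x* ≈ 611, y* ≈ 19, z* ≈ 192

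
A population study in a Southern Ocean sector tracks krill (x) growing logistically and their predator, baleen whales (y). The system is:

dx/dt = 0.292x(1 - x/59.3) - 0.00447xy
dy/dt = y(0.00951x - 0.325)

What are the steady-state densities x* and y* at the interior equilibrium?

x* ≈ 34.2, y* ≈ 27.7

From dy/dt = 0 with y > 0: 0.00951x* = 0.325, so x* = 34.2.
Substitute into dx/dt = 0: 0.292(1 - 34.2/59.3) = 0.00447y*.
The bracket is 0.424, giving y* = 0.124/0.00447 = 27.7.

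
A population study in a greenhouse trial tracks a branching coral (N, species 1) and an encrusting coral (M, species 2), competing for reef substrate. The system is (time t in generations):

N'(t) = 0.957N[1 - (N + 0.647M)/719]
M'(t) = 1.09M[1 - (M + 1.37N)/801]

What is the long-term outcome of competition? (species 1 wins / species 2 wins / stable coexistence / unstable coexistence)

Compare the nullcline intercepts: K1/α12 = 719/0.647 = 1110 > K2 = 801; K2/α21 = 801/1.37 = 585 < K1 = 719.
Since the inequalities point opposite ways, species 1 can invade but species 2 cannot.

species 1 excludes species 2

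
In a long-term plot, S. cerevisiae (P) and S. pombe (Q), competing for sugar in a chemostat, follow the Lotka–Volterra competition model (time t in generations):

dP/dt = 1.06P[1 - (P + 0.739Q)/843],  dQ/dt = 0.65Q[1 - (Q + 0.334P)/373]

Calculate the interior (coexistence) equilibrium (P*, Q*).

Setting both brackets to zero gives the nullclines P + 0.739Q = 843 and 0.334P + Q = 373.
Substituting Q = 373 - 0.334P into the first: P(1 - 0.739·0.334) = 843 - 0.739·373.
So P* = 567/0.753 = 753, and then Q* = 373 - 0.334·753 = 121.

P* ≈ 753, Q* ≈ 121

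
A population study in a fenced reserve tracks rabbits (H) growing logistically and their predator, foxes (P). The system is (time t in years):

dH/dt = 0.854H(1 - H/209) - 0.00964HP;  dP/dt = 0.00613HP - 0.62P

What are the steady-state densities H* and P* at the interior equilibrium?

From dP/dt = 0 with P > 0: 0.00613H* = 0.62, so H* = 101.
Substitute into dH/dt = 0: 0.854(1 - 101/209) = 0.00964P*.
The bracket is 0.516, giving P* = 0.441/0.00964 = 45.7.

H* ≈ 101, P* ≈ 45.7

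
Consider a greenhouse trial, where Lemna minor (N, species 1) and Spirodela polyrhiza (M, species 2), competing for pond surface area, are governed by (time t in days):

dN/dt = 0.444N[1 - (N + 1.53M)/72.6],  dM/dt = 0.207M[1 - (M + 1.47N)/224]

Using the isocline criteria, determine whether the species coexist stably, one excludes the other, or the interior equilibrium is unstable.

species 2 excludes species 1

Compare the nullcline intercepts: K1/α12 = 72.6/1.53 = 47.5 < K2 = 224; K2/α21 = 224/1.47 = 152 > K1 = 72.6.
Since the inequalities point opposite ways, species 2 can invade but species 1 cannot.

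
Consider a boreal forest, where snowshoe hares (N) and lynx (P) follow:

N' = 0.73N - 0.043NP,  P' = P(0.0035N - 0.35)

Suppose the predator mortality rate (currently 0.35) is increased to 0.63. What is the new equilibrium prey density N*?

At the interior fixed point, setting dP/dt = 0 with P > 0 fixes N* = (predator death rate)/(NP coefficient) — independent of the other coefficients.
With the change, N* = 0.63/0.0035 = 180; it rises from 100.

N* ≈ 180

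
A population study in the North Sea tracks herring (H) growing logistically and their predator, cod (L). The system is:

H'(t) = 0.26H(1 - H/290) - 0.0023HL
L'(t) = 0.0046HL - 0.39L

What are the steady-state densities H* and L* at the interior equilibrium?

H* ≈ 84.8, L* ≈ 80

From dL/dt = 0 with L > 0: 0.0046H* = 0.39, so H* = 84.8.
Substitute into dH/dt = 0: 0.26(1 - 84.8/290) = 0.0023L*.
The bracket is 0.708, giving L* = 0.184/0.0023 = 80.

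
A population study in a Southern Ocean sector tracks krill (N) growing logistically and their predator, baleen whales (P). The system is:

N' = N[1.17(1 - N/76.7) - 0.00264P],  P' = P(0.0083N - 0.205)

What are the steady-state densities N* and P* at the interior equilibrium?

N* ≈ 24.7, P* ≈ 300

From dP/dt = 0 with P > 0: 0.0083N* = 0.205, so N* = 24.7.
Substitute into dN/dt = 0: 1.17(1 - 24.7/76.7) = 0.00264P*.
The bracket is 0.678, giving P* = 0.793/0.00264 = 300.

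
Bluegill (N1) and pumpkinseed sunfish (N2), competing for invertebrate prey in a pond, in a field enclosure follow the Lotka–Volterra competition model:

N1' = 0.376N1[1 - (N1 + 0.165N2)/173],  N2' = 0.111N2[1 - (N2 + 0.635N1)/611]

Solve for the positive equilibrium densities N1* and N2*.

N1* ≈ 80.6, N2* ≈ 560

Setting both brackets to zero gives the nullclines N1 + 0.165N2 = 173 and 0.635N1 + N2 = 611.
Substituting N2 = 611 - 0.635N1 into the first: N1(1 - 0.165·0.635) = 173 - 0.165·611.
So N1* = 72.2/0.895 = 80.6, and then N2* = 611 - 0.635·80.6 = 560.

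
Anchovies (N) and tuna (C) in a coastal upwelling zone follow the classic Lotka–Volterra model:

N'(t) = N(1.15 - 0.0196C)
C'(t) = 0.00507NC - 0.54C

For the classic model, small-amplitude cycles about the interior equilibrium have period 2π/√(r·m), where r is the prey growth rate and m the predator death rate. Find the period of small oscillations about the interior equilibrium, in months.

T ≈ 7.97 months

Here r = 1.15 and m = 0.54, so r·m = 0.621.
ω = √0.621 = 0.788 per month, hence T = 2π/ω ≈ 7.97 months.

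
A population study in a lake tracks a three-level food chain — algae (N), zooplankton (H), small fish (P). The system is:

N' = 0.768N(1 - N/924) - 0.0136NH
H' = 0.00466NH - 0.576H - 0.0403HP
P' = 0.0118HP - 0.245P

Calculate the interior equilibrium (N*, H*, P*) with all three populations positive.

From dP/dt = 0: 0.0118H* = 0.245, so H* = 20.8.
From dN/dt = 0: 0.768(1 - N*/924) = 0.0136·20.8, giving N* = 924·(1 - 0.368) = 584.
From dH/dt = 0: 0.00466·584 - 0.576 = 0.0403P*, so P* = 2.15/0.0403 = 53.3.

N* ≈ 584, H* ≈ 20.8, P* ≈ 53.3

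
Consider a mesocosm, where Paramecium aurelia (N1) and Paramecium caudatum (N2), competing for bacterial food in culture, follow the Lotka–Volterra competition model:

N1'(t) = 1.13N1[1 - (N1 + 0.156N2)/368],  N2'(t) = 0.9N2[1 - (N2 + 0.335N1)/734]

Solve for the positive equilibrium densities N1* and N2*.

Setting both brackets to zero gives the nullclines N1 + 0.156N2 = 368 and 0.335N1 + N2 = 734.
Substituting N2 = 734 - 0.335N1 into the first: N1(1 - 0.156·0.335) = 368 - 0.156·734.
So N1* = 253/0.948 = 267, and then N2* = 734 - 0.335·267 = 644.

N1* ≈ 267, N2* ≈ 644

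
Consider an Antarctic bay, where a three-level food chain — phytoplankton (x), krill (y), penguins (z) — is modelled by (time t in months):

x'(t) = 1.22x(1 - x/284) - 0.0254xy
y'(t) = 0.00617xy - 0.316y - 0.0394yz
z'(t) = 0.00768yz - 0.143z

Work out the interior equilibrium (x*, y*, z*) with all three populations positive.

From dz/dt = 0: 0.00768y* = 0.143, so y* = 18.6.
From dx/dt = 0: 1.22(1 - x*/284) = 0.0254·18.6, giving x* = 284·(1 - 0.388) = 174.
From dy/dt = 0: 0.00617·174 - 0.316 = 0.0394z*, so z* = 0.757/0.0394 = 19.2.

x* ≈ 174, y* ≈ 18.6, z* ≈ 19.2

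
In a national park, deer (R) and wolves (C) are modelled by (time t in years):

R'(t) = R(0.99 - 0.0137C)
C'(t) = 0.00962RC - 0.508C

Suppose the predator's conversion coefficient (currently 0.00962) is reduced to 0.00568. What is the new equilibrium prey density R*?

At the interior fixed point, setting dC/dt = 0 with C > 0 fixes R* = (predator death rate)/(RC coefficient) — independent of the other coefficients.
With the change, R* = 0.508/0.00568 = 89.4; it rises from 52.8.

R* ≈ 89.4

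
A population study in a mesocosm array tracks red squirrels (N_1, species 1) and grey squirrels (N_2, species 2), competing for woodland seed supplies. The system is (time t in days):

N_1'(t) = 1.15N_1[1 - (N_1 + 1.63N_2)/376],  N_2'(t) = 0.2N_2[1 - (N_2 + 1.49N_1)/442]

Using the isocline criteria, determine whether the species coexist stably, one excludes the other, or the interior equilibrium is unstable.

unstable coexistence (outcome depends on initial conditions)

Compare the nullcline intercepts: K1/α12 = 376/1.63 = 231 < K2 = 442; K2/α21 = 442/1.49 = 297 < K1 = 376.
Since both are reversed, neither can invade when rare; the interior point is a saddle.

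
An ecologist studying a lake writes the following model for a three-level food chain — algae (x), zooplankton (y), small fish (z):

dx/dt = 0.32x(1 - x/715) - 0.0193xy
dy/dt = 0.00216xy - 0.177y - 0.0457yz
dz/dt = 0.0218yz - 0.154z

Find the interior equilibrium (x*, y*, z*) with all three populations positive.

From dz/dt = 0: 0.0218y* = 0.154, so y* = 7.06.
From dx/dt = 0: 0.32(1 - x*/715) = 0.0193·7.06, giving x* = 715·(1 - 0.426) = 410.
From dy/dt = 0: 0.00216·410 - 0.177 = 0.0457z*, so z* = 0.709/0.0457 = 15.5.

x* ≈ 410, y* ≈ 7.06, z* ≈ 15.5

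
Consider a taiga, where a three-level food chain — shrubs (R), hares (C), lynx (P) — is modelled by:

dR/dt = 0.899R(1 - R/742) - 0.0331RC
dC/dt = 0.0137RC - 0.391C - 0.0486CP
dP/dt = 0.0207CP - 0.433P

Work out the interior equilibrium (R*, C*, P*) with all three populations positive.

From dP/dt = 0: 0.0207C* = 0.433, so C* = 20.9.
From dR/dt = 0: 0.899(1 - R*/742) = 0.0331·20.9, giving R* = 742·(1 - 0.77) = 171.
From dC/dt = 0: 0.0137·171 - 0.391 = 0.0486P*, so P* = 1.95/0.0486 = 40.

R* ≈ 171, C* ≈ 20.9, P* ≈ 40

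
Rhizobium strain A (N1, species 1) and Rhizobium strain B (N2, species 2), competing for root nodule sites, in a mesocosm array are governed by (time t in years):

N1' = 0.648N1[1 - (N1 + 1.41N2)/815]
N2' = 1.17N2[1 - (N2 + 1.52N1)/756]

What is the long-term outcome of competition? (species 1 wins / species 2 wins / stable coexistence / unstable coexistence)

unstable coexistence (outcome depends on initial conditions)

Compare the nullcline intercepts: K1/α12 = 815/1.41 = 578 < K2 = 756; K2/α21 = 756/1.52 = 497 < K1 = 815.
Since both are reversed, neither can invade when rare; the interior point is a saddle.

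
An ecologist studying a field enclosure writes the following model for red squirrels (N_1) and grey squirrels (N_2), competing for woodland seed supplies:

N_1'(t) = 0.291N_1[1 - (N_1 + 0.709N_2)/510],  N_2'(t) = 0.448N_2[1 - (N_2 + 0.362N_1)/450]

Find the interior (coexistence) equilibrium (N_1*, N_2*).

N_1* ≈ 257, N_2* ≈ 357

Setting both brackets to zero gives the nullclines N_1 + 0.709N_2 = 510 and 0.362N_1 + N_2 = 450.
Substituting N_2 = 450 - 0.362N_1 into the first: N_1(1 - 0.709·0.362) = 510 - 0.709·450.
So N_1* = 191/0.743 = 257, and then N_2* = 450 - 0.362·257 = 357.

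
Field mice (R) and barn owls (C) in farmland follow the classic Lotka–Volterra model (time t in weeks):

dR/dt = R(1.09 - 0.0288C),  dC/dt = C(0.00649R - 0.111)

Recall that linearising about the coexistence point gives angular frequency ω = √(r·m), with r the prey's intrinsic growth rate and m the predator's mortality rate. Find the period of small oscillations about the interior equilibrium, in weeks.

T ≈ 18.1 weeks

Here r = 1.09 and m = 0.111, so r·m = 0.121.
ω = √0.121 = 0.348 per week, hence T = 2π/ω ≈ 18.1 weeks.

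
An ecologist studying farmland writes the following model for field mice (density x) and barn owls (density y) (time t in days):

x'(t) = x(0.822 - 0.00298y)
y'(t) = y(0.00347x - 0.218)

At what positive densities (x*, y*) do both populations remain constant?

x* ≈ 62.8, y* ≈ 276

Set dy/dt = 0 with y > 0: 0.00347x - 0.218 = 0, so x* = 0.218/0.00347 = 62.8.
Set dx/dt = 0 with x > 0: 0.822 - 0.00298y = 0, so y* = 0.822/0.00298 = 276.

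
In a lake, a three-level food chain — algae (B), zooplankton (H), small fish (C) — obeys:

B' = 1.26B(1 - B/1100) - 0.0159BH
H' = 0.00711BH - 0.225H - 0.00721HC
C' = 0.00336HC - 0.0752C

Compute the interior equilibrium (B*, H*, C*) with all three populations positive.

B* ≈ 789, H* ≈ 22.4, C* ≈ 747

From dC/dt = 0: 0.00336H* = 0.0752, so H* = 22.4.
From dB/dt = 0: 1.26(1 - B*/1100) = 0.0159·22.4, giving B* = 1100·(1 - 0.282) = 789.
From dH/dt = 0: 0.00711·789 - 0.225 = 0.00721C*, so C* = 5.39/0.00721 = 747.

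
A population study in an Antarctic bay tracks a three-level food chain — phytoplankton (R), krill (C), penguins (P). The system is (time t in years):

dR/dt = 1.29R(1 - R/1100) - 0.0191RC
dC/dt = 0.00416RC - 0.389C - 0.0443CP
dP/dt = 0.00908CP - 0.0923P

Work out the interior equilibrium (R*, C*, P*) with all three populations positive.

R* ≈ 934, C* ≈ 10.2, P* ≈ 79

From dP/dt = 0: 0.00908C* = 0.0923, so C* = 10.2.
From dR/dt = 0: 1.29(1 - R*/1100) = 0.0191·10.2, giving R* = 1100·(1 - 0.151) = 934.
From dC/dt = 0: 0.00416·934 - 0.389 = 0.0443P*, so P* = 3.5/0.0443 = 79.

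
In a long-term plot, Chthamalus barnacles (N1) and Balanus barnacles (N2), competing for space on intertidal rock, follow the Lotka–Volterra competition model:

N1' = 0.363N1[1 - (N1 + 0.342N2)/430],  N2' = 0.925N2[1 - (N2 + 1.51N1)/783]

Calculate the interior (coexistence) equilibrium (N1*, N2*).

N1* ≈ 335, N2* ≈ 276

Setting both brackets to zero gives the nullclines N1 + 0.342N2 = 430 and 1.51N1 + N2 = 783.
Substituting N2 = 783 - 1.51N1 into the first: N1(1 - 0.342·1.51) = 430 - 0.342·783.
So N1* = 162/0.484 = 335, and then N2* = 783 - 1.51·335 = 276.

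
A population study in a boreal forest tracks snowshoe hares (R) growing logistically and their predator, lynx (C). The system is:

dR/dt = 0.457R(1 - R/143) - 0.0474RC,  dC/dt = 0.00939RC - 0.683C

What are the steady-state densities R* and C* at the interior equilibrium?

From dC/dt = 0 with C > 0: 0.00939R* = 0.683, so R* = 72.7.
Substitute into dR/dt = 0: 0.457(1 - 72.7/143) = 0.0474C*.
The bracket is 0.491, giving C* = 0.225/0.0474 = 4.74.

R* ≈ 72.7, C* ≈ 4.74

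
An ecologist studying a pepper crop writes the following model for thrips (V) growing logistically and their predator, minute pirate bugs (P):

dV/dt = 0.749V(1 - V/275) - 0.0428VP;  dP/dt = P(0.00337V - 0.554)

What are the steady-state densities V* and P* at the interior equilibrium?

V* ≈ 164, P* ≈ 7.04

From dP/dt = 0 with P > 0: 0.00337V* = 0.554, so V* = 164.
Substitute into dV/dt = 0: 0.749(1 - 164/275) = 0.0428P*.
The bracket is 0.402, giving P* = 0.301/0.0428 = 7.04.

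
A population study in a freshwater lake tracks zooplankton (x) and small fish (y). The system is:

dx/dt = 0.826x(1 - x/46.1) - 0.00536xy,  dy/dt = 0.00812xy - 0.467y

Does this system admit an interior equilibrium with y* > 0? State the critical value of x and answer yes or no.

The predator equation gives dy/dt > 0 only when x > 0.467/0.00812 = 57.5.
Without the predator, x → K = 46.1. Since 46.1 < 57.5, the predator cannot invade.

Threshold x = 57.5; K < 57.5, so no, the predator goes extinct.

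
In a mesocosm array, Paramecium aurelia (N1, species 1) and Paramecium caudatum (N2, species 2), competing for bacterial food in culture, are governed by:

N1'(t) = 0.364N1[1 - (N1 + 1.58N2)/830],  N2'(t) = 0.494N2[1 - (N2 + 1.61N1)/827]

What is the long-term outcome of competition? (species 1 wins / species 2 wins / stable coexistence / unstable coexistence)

unstable coexistence (outcome depends on initial conditions)

Compare the nullcline intercepts: K1/α12 = 830/1.58 = 525 < K2 = 827; K2/α21 = 827/1.61 = 514 < K1 = 830.
Since both are reversed, neither can invade when rare; the interior point is a saddle.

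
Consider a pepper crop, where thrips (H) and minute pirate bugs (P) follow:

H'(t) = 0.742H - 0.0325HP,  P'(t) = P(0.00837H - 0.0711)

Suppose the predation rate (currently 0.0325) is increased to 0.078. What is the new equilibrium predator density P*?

At the interior fixed point, setting dH/dt = 0 with H > 0 fixes P* = (prey growth rate)/(HP coefficient) — independent of the other coefficients.
With the change, P* = 0.742/0.078 = 9.51; it falls from 22.8.

P* ≈ 9.51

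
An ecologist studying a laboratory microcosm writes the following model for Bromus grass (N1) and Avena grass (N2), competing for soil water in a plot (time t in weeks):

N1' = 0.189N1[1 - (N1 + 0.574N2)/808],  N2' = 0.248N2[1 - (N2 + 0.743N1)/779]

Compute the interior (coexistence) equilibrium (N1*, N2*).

N1* ≈ 629, N2* ≈ 312

Setting both brackets to zero gives the nullclines N1 + 0.574N2 = 808 and 0.743N1 + N2 = 779.
Substituting N2 = 779 - 0.743N1 into the first: N1(1 - 0.574·0.743) = 808 - 0.574·779.
So N1* = 361/0.574 = 629, and then N2* = 779 - 0.743·629 = 312.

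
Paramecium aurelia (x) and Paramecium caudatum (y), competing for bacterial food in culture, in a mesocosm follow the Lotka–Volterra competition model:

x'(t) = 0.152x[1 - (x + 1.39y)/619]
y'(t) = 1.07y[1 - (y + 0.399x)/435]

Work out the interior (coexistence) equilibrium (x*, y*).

Setting both brackets to zero gives the nullclines x + 1.39y = 619 and 0.399x + y = 435.
Substituting y = 435 - 0.399x into the first: x(1 - 1.39·0.399) = 619 - 1.39·435.
So x* = 14.4/0.445 = 32.2, and then y* = 435 - 0.399·32.2 = 422.

x* ≈ 32.2, y* ≈ 422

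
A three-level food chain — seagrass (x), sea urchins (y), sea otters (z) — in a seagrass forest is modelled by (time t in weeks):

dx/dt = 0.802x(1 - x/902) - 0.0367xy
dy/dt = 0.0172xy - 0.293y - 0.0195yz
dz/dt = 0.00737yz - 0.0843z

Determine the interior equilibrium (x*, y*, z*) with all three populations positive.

From dz/dt = 0: 0.00737y* = 0.0843, so y* = 11.4.
From dx/dt = 0: 0.802(1 - x*/902) = 0.0367·11.4, giving x* = 902·(1 - 0.523) = 430.
From dy/dt = 0: 0.0172·430 - 0.293 = 0.0195z*, so z* = 7.1/0.0195 = 364.

x* ≈ 430, y* ≈ 11.4, z* ≈ 364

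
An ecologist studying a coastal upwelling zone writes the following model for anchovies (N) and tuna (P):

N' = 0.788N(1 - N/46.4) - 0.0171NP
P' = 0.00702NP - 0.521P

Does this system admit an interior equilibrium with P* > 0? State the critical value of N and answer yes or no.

Threshold N = 74.2; K < 74.2, so no, the predator goes extinct.

The predator equation gives dP/dt > 0 only when N > 0.521/0.00702 = 74.2.
Without the predator, N → K = 46.4. Since 46.4 < 74.2, the predator cannot invade.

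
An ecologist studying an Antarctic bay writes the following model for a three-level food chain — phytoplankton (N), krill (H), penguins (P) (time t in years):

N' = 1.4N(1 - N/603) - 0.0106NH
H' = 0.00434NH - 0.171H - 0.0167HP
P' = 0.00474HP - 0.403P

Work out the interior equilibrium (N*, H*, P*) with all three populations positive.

N* ≈ 215, H* ≈ 85, P* ≈ 45.6

From dP/dt = 0: 0.00474H* = 0.403, so H* = 85.
From dN/dt = 0: 1.4(1 - N*/603) = 0.0106·85, giving N* = 603·(1 - 0.644) = 215.
From dH/dt = 0: 0.00434·215 - 0.171 = 0.0167P*, so P* = 0.761/0.0167 = 45.6.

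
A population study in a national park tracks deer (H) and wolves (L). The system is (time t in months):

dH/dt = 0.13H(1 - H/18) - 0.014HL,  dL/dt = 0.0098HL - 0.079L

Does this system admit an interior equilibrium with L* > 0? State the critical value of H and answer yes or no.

Threshold H = 8.06; K > 8.06, so yes, the predator persists.

The predator equation gives dL/dt > 0 only when H > 0.079/0.0098 = 8.06.
Without the predator, H → K = 18. Since 18 > 8.06, the predator can invade and persist.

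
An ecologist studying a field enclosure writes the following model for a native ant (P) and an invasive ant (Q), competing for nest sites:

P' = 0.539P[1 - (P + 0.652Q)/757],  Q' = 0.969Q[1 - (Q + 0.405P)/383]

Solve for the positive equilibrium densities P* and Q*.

Setting both brackets to zero gives the nullclines P + 0.652Q = 757 and 0.405P + Q = 383.
Substituting Q = 383 - 0.405P into the first: P(1 - 0.652·0.405) = 757 - 0.652·383.
So P* = 507/0.736 = 689, and then Q* = 383 - 0.405·689 = 104.

P* ≈ 689, Q* ≈ 104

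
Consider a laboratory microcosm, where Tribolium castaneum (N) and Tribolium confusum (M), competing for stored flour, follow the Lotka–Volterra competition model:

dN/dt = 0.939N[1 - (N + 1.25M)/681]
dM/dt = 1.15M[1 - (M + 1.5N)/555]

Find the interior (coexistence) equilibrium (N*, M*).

N* ≈ 14.6, M* ≈ 533

Setting both brackets to zero gives the nullclines N + 1.25M = 681 and 1.5N + M = 555.
Substituting M = 555 - 1.5N into the first: N(1 - 1.25·1.5) = 681 - 1.25·555.
So N* = -12.8/-0.875 = 14.6, and then M* = 555 - 1.5·14.6 = 533.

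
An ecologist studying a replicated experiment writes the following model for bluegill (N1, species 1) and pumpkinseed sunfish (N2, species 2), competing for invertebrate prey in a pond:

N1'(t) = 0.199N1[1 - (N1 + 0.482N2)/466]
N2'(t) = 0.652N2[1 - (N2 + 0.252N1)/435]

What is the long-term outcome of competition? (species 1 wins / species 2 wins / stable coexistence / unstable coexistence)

stable coexistence

Compare the nullcline intercepts: K1/α12 = 466/0.482 = 967 > K2 = 435; K2/α21 = 435/0.252 = 1730 > K1 = 466.
Since both inequalities hold, each species can invade when rare, so the interior equilibrium is stable.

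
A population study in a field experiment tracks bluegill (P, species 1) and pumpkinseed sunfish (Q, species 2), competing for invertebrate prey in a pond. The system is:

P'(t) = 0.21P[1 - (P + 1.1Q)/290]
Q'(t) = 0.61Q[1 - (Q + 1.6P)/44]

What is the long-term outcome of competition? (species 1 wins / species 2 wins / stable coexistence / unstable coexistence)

Compare the nullcline intercepts: K1/α12 = 290/1.1 = 264 > K2 = 44; K2/α21 = 44/1.6 = 27.5 < K1 = 290.
Since the inequalities point opposite ways, species 1 can invade but species 2 cannot.

species 1 excludes species 2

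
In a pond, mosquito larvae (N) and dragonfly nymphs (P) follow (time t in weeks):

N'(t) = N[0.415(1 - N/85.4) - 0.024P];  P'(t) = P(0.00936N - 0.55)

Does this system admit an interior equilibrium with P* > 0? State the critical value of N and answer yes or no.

The predator equation gives dP/dt > 0 only when N > 0.55/0.00936 = 58.8.
Without the predator, N → K = 85.4. Since 85.4 > 58.8, the predator can invade and persist.

Threshold N = 58.8; K > 58.8, so yes, the predator persists.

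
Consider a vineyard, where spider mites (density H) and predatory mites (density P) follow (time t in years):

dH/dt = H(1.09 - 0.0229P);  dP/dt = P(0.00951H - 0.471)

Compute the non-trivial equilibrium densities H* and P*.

Set dP/dt = 0 with P > 0: 0.00951H - 0.471 = 0, so H* = 0.471/0.00951 = 49.5.
Set dH/dt = 0 with H > 0: 1.09 - 0.0229P = 0, so P* = 1.09/0.0229 = 47.6.

H* ≈ 49.5, P* ≈ 47.6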